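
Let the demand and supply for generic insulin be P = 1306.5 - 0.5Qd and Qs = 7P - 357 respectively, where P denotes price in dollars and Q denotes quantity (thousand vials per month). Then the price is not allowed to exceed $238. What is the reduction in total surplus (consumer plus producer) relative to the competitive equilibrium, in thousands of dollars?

133308

Rearranging demand gives Qd = 2613 - 2P. In a free market, 2613 - 2P = 7P - 357 gives the equilibrium P* = 330, Q* = 1953.
Because the ceiling (238) lies below the market-clearing price, it is binding.
At P = 238: Qd = 2613 - 2·238 = 2137 and Qs = 7·238 - 357 = 1309.
Quantity traded falls to 1309. At Q = 1309 the demand price is (2613 - 1309)/2 = 652 and the supply price is (357 + 1309)/7 = 238.
Deadweight loss = ½ · (652 - 238) · (1953 - 1309) = ½ · 414 · 644 = 133308.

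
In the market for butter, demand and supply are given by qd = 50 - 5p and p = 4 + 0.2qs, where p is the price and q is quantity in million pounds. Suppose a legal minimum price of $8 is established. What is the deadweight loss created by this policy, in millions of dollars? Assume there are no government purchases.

5

Rearranging supply gives qs = 5p - 20. Equilibrium: 50 - 5p = 5p - 20, so 70 = 10p and p* = 7, q* = 15.
The floor of 8 is above the equilibrium price 7, so it binds.
At p = 8: qd = 50 - 5·8 = 10 and qs = 5·8 - 20 = 20.
Quantity traded falls to 10. At q = 10 the demand price is (50 - 10)/5 = 8 and the supply price is (20 + 10)/5 = 6.
Deadweight loss = ½ · (8 - 6) · (15 - 10) = ½ · 2 · 5 = 5.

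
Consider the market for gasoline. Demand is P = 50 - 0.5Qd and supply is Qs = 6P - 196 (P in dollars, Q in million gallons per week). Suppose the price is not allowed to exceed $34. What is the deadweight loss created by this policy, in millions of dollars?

108

Rearranging demand gives Qd = 100 - 2P. Setting quantity demanded equal to quantity supplied, 100 - 2P = 6P - 196, gives P* = 37 and Q* = 26.
Since 34 < 37, the ceiling is binding.
At P = 34: Qd = 100 - 2·34 = 32 and Qs = 6·34 - 196 = 8.
Quantity traded falls to 8. At Q = 8 the demand price is (100 - 8)/2 = 46 and the supply price is (196 + 8)/6 = 34.
Deadweight loss = ½ · (46 - 34) · (26 - 8) = ½ · 12 · 18 = 108.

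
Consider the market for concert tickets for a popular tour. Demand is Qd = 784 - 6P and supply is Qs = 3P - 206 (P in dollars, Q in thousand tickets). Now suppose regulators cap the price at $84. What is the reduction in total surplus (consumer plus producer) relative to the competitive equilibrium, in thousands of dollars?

1521

Setting quantity demanded equal to quantity supplied, 784 - 6P = 3P - 206, gives P* = 110 and Q* = 124.
Because the ceiling (84) lies below the market-clearing price, it is binding.
At P = 84: Qd = 784 - 6·84 = 280 and Qs = 3·84 - 206 = 46.
Quantity traded falls to 46. At Q = 46 the demand price is (784 - 46)/6 = 123 and the supply price is (206 + 46)/3 = 84.
Deadweight loss = ½ · (123 - 84) · (124 - 46) = ½ · 39 · 78 = 1521.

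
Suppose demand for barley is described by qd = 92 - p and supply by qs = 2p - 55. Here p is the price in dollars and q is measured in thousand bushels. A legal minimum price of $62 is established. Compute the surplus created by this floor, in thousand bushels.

39

Equilibrium: 92 - p = 2p - 55, so 147 = 3p and p* = 49, q* = 43.
Because the floor (62) lies above the market-clearing price, it is binding.
At p = 62: qd = 92 - 62 = 30 and qs = 2·62 - 55 = 69.
Surplus = qs - qd = 69 - 30 = 39.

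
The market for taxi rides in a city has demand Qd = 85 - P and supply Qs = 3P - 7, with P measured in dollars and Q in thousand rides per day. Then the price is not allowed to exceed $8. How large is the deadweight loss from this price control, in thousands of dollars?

1350

Equilibrium: 85 - P = 3P - 7, so 92 = 4P and P* = 23, Q* = 62.
Since 8 < 23, the ceiling is binding.
At P = 8: Qd = 85 - 8 = 77 and Qs = 3·8 - 7 = 17.
Quantity traded falls to 17. At Q = 17 the demand price is 85 - 17 = 68 and the supply price is (7 + 17)/3 = 8.
Deadweight loss = ½ · (68 - 8) · (62 - 17) = ½ · 60 · 45 = 1350.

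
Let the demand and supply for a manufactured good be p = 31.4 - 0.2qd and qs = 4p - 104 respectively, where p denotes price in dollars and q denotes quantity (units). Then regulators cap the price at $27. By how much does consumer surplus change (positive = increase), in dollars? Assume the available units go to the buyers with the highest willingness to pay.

1.6

Rearranging demand gives qd = 157 - 5p. Without the control the market clears where 157 - 5p = 4p - 104, i.e. p* = 29 and q* = 12.
The ceiling of 27 is below the equilibrium price 29, so it binds.
At p = 27: qd = 157 - 5·27 = 22 and qs = 4·27 - 104 = 4.
Consumer surplus without the control is ½ · (31.4 - 29) · 12 = 14.4.
With the ceiling, 4 units are sold at 27 (assume they go to the highest-value buyers). The demand price at q = 4 is 30.6, so CS = ½ · [(31.4 - 27) + (30.6 - 27)] · 4 = 16.
Change in consumer surplus = 16 - 14.4 = 1.6.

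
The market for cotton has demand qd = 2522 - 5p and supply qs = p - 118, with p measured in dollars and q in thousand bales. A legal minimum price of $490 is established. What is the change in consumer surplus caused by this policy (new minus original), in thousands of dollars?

-9850

Equilibrium: 2522 - 5p = p - 118, so 2640 = 6p and p* = 440, q* = 322.
Since 490 > 440, the floor is binding.
At p = 490: qd = 2522 - 5·490 = 72 and qs = 490 - 118 = 372.
Consumer surplus without the control is ½ · (504.4 - 440) · 322 = 10368.4.
With the floor, consumers buy 72 units at 490, so CS = ½ · (504.4 - 490) · 72 = 518.4.
Change in consumer surplus = 518.4 - 10368.4 = -9850.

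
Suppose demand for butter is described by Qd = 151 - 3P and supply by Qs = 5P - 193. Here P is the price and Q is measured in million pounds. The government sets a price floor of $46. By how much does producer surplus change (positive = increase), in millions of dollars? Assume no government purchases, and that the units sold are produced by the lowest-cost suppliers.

30.9

Equilibrium: 151 - 3P = 5P - 193, so 344 = 8P and P* = 43, Q* = 22.
Because the floor (46) lies above the market-clearing price, it is binding.
At P = 46: Qd = 151 - 3·46 = 13 and Qs = 5·46 - 193 = 37.
Producer surplus without the control is ½ · (43 - 38.6) · 22 = 48.4.
With the floor, 13 units are sold at 46. The supply price at Q = 13 is 41.2, so PS = ½ · [(46 - 38.6) + (46 - 41.2)] · 13 = 79.3.
Change in producer surplus = 79.3 - 48.4 = 30.9.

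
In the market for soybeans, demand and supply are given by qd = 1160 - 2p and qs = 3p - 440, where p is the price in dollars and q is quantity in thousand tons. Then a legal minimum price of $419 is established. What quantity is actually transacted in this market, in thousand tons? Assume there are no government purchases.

322

Without the control the market clears where 1160 - 2p = 3p - 440, i.e. p* = 320 and q* = 520.
Because the floor (419) lies above the market-clearing price, it is binding.
At p = 419: qd = 1160 - 2·419 = 322 and qs = 3·419 - 440 = 817.
The quantity actually transacted is the short side, demand: 322.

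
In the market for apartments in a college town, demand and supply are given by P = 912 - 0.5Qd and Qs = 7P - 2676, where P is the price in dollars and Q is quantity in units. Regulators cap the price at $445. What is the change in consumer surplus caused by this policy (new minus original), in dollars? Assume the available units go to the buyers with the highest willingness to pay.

Rearranging demand gives Qd = 1824 - 2P. Setting quantity demanded equal to quantity supplied, 1824 - 2P = 7P - 2676, gives P* = 500 and Q* = 824.
Because the ceiling (445) lies below the market-clearing price, it is binding.
At P = 445: Qd = 1824 - 2·445 = 934 and Qs = 7·445 - 2676 = 439.
Consumer surplus without the control is ½ · (912 - 500) · 824 = 169744.
With the ceiling, 439 units are sold at 445 (assume they go to the highest-value buyers). The demand price at Q = 439 is 692.5, so CS = ½ · [(912 - 445) + (692.5 - 445)] · 439 = 156832.75.
Change in consumer surplus = 156832.75 - 169744 = -12911.25.

-12911.25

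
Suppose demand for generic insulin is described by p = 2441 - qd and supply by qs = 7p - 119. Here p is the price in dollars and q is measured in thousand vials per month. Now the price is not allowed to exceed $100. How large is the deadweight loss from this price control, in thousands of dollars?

Rearranging demand gives qd = 2441 - p. In a free market, 2441 - p = 7p - 119 gives the equilibrium p* = 320, q* = 2121.
The ceiling of 100 is below the equilibrium price 320, so it binds.
At p = 100: qd = 2441 - 100 = 2341 and qs = 7·100 - 119 = 581.
Quantity traded falls to 581. At q = 581 the demand price is 2441 - 581 = 1860 and the supply price is (119 + 581)/7 = 100.
Deadweight loss = ½ · (1860 - 100) · (2121 - 581) = ½ · 1760 · 1540 = 1355200.

1355200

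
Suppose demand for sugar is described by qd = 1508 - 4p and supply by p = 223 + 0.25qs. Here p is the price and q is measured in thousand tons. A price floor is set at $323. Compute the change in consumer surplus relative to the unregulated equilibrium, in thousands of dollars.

-6026

Rearranging supply gives qs = 4p - 892. Without the control the market clears where 1508 - 4p = 4p - 892, i.e. p* = 300 and q* = 308.
The floor of 323 is above the equilibrium price 300, so it binds.
At p = 323: qd = 1508 - 4·323 = 216 and qs = 4·323 - 892 = 400.
Consumer surplus without the control is ½ · (377 - 300) · 308 = 11858.
With the floor, consumers buy 216 units at 323, so CS = ½ · (377 - 323) · 216 = 5832.
Change in consumer surplus = 5832 - 11858 = -6026.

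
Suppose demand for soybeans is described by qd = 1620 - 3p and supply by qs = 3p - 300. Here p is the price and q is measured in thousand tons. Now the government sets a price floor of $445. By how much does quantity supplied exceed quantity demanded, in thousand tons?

750

Without the control the market clears where 1620 - 3p = 3p - 300, i.e. p* = 320 and q* = 660.
Since 445 > 320, the floor is binding.
At p = 445: qd = 1620 - 3·445 = 285 and qs = 3·445 - 300 = 1035.
Surplus = qs - qd = 1035 - 285 = 750.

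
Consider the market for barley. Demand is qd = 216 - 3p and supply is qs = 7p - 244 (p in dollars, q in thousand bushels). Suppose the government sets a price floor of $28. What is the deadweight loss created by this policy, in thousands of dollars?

Equilibrium: 216 - 3p = 7p - 244, so 460 = 10p and p* = 46, q* = 78.
Since 28 is below p* = 46, the floor does not bind and the free-market outcome prevails.
Since the control does not bind, no trades are prevented and deadweight loss is zero.

0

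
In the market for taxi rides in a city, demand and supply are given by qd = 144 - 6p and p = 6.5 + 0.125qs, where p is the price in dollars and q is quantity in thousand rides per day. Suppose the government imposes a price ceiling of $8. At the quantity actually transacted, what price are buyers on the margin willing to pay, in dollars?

Rearranging supply gives qs = 8p - 52. Equilibrium: 144 - 6p = 8p - 52, so 196 = 14p and p* = 14, q* = 60.
Because the ceiling (8) lies below the market-clearing price, it is binding.
At p = 8: qd = 144 - 6·8 = 96 and qs = 8·8 - 52 = 12.
Only 12 units reach the market. On the demand curve, the marginal buyer's willingness to pay at q = 12 is (144 - 12)/6 = 22.

22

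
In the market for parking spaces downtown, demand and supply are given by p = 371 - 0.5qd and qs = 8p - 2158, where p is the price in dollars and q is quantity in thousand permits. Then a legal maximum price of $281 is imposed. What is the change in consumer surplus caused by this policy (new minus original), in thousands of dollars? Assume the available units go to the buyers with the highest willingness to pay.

-486

Rearranging demand gives qd = 742 - 2p. Without the control the market clears where 742 - 2p = 8p - 2158, i.e. p* = 290 and q* = 162.
The ceiling of 281 is below the equilibrium price 290, so it binds.
At p = 281: qd = 742 - 2·281 = 180 and qs = 8·281 - 2158 = 90.
Consumer surplus without the control is ½ · (371 - 290) · 162 = 6561.
With the ceiling, 90 units are sold at 281 (assume they go to the highest-value buyers). The demand price at q = 90 is 326, so CS = ½ · [(371 - 281) + (326 - 281)] · 90 = 6075.
Change in consumer surplus = 6075 - 6561 = -486.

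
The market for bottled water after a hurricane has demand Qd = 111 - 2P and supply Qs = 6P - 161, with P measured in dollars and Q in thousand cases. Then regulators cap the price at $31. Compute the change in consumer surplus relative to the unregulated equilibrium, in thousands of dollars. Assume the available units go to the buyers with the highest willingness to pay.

Setting quantity demanded equal to quantity supplied, 111 - 2P = 6P - 161, gives P* = 34 and Q* = 43.
Because the ceiling (31) lies below the market-clearing price, it is binding.
At P = 31: Qd = 111 - 2·31 = 49 and Qs = 6·31 - 161 = 25.
Consumer surplus without the control is ½ · (55.5 - 34) · 43 = 462.25.
With the ceiling, 25 units are sold at 31 (assume they go to the highest-value buyers). The demand price at Q = 25 is 43, so CS = ½ · [(55.5 - 31) + (43 - 31)] · 25 = 456.25.
Change in consumer surplus = 456.25 - 462.25 = -6.

-6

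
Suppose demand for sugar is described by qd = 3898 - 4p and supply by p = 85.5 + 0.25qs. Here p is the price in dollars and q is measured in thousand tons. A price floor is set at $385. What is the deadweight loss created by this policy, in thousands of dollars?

Rearranging supply gives qs = 4p - 342. Setting quantity demanded equal to quantity supplied, 3898 - 4p = 4p - 342, gives p* = 530 and q* = 1778.
Since 385 is below p* = 530, the floor does not bind and the free-market outcome prevails.
Since the control does not bind, no trades are prevented and deadweight loss is zero.

0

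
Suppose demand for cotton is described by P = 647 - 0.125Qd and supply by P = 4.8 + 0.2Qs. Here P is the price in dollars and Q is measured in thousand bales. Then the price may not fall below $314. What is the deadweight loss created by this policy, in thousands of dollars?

Rearranging demand gives Qd = 5176 - 8P; rearranging supply gives Qs = 5P - 24. In a free market, 5176 - 8P = 5P - 24 gives the equilibrium P* = 400, Q* = 1976.
The floor of 314 is below the equilibrium price 400, so it is not binding; the market clears at P* = 400, Q* = 1976.
Since the control does not bind, no trades are prevented and deadweight loss is zero.

0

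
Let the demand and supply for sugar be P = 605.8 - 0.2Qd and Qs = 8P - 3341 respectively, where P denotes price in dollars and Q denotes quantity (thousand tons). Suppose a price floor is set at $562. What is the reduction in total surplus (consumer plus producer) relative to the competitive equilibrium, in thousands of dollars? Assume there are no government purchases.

21060

Rearranging demand gives Qd = 3029 - 5P. Without the control the market clears where 3029 - 5P = 8P - 3341, i.e. P* = 490 and Q* = 579.
Because the floor (562) lies above the market-clearing price, it is binding.
At P = 562: Qd = 3029 - 5·562 = 219 and Qs = 8·562 - 3341 = 1155.
Quantity traded falls to 219. At Q = 219 the demand price is (3029 - 219)/5 = 562 and the supply price is (3341 + 219)/8 = 445.
Deadweight loss = ½ · (562 - 445) · (579 - 219) = ½ · 117 · 360 = 21060.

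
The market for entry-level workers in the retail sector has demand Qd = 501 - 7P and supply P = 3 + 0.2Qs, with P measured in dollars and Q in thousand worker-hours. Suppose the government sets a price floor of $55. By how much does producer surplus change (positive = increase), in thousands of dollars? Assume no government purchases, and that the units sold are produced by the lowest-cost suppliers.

686.4

Rearranging supply gives Qs = 5P - 15. In a free market, 501 - 7P = 5P - 15 gives the equilibrium P* = 43, Q* = 200.
Since 55 > 43, the floor is binding.
At P = 55: Qd = 501 - 7·55 = 116 and Qs = 5·55 - 15 = 260.
Producer surplus without the control is ½ · (43 - 3) · 200 = 4000.
With the floor, 116 units are sold at 55. The supply price at Q = 116 is 26.2, so PS = ½ · [(55 - 3) + (55 - 26.2)] · 116 = 4686.4.
Change in producer surplus = 4686.4 - 4000 = 686.4.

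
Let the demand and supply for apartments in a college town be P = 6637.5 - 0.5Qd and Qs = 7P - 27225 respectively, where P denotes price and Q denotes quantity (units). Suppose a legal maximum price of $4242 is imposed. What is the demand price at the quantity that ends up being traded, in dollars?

5403

Rearranging demand gives Qd = 13275 - 2P. Setting quantity demanded equal to quantity supplied, 13275 - 2P = 7P - 27225, gives P* = 4500 and Q* = 4275.
Because the ceiling (4242) lies below the market-clearing price, it is binding.
At P = 4242: Qd = 13275 - 2·4242 = 4791 and Qs = 7·4242 - 27225 = 2469.
Only 2469 units reach the market. On the demand curve, the marginal buyer's willingness to pay at Q = 2469 is (13275 - 2469)/2 = 5403.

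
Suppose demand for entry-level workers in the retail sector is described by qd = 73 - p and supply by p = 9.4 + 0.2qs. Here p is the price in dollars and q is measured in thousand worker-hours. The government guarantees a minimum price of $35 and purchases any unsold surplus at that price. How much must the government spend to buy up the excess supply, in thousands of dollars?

3150

Rearranging supply gives qs = 5p - 47. Without the control the market clears where 73 - p = 5p - 47, i.e. p* = 20 and q* = 53.
The floor of 35 is above the equilibrium price 20, so it binds.
At p = 35: qd = 73 - 35 = 38 and qs = 5·35 - 47 = 128.
Surplus = qs - qd = 90.
Government expenditure = surplus × support price = 90 × 35 = 3150.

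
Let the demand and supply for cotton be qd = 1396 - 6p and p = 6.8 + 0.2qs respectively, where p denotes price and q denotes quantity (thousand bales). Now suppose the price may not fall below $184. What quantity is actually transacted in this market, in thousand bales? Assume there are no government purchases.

292

Rearranging supply gives qs = 5p - 34. Without the control the market clears where 1396 - 6p = 5p - 34, i.e. p* = 130 and q* = 616.
The floor of 184 is above the equilibrium price 130, so it binds.
At p = 184: qd = 1396 - 6·184 = 292 and qs = 5·184 - 34 = 886.
The quantity actually transacted is the short side, demand: 292.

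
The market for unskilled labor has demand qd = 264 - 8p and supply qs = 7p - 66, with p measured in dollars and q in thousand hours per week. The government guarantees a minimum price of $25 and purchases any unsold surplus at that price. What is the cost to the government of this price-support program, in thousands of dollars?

1125

In a free market, 264 - 8p = 7p - 66 gives the equilibrium p* = 22, q* = 88.
Since 25 > 22, the floor is binding.
At p = 25: qd = 264 - 8·25 = 64 and qs = 7·25 - 66 = 109.
Surplus = qs - qd = 45.
Government expenditure = surplus × support price = 45 × 25 = 1125.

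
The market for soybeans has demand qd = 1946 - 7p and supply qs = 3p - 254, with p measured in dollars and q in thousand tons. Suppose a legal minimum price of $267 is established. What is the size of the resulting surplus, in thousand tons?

470

Setting quantity demanded equal to quantity supplied, 1946 - 7p = 3p - 254, gives p* = 220 and q* = 406.
Since 267 > 220, the floor is binding.
At p = 267: qd = 1946 - 7·267 = 77 and qs = 3·267 - 254 = 547.
Surplus = qs - qd = 547 - 77 = 470.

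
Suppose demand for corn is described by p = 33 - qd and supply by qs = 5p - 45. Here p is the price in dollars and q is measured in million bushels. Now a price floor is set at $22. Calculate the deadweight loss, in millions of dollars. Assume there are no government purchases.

Rearranging demand gives qd = 33 - p. Without the control the market clears where 33 - p = 5p - 45, i.e. p* = 13 and q* = 20.
Because the floor (22) lies above the market-clearing price, it is binding.
At p = 22: qd = 33 - 22 = 11 and qs = 5·22 - 45 = 65.
Quantity traded falls to 11. At q = 11 the demand price is 33 - 11 = 22 and the supply price is (45 + 11)/5 = 11.2.
Deadweight loss = ½ · (22 - 11.2) · (20 - 11) = ½ · 10.8 · 9 = 48.6.

48.6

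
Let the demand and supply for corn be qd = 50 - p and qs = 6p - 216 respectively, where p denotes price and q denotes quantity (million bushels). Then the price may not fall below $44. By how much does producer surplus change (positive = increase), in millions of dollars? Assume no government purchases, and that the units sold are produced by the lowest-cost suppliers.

33

Setting quantity demanded equal to quantity supplied, 50 - p = 6p - 216, gives p* = 38 and q* = 12.
Because the floor (44) lies above the market-clearing price, it is binding.
At p = 44: qd = 50 - 44 = 6 and qs = 6·44 - 216 = 48.
Producer surplus without the control is ½ · (38 - 36) · 12 = 12.
With the floor, 6 units are sold at 44. The supply price at q = 6 is 37, so PS = ½ · [(44 - 36) + (44 - 37)] · 6 = 45.
Change in producer surplus = 45 - 12 = 33.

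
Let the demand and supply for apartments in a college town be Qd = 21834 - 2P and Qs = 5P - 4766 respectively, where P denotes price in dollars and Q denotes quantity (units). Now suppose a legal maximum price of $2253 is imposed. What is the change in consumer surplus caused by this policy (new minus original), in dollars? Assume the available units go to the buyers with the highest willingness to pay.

-4903603.25

In a free market, 21834 - 2P = 5P - 4766 gives the equilibrium P* = 3800, Q* = 14234.
The ceiling of 2253 is below the equilibrium price 3800, so it binds.
At P = 2253: Qd = 21834 - 2·2253 = 17328 and Qs = 5·2253 - 4766 = 6499.
Consumer surplus without the control is ½ · (10917 - 3800) · 14234 = 50651689.
With the ceiling, 6499 units are sold at 2253 (assume they go to the highest-value buyers). The demand price at Q = 6499 is 7667.5, so CS = ½ · [(10917 - 2253) + (7667.5 - 2253)] · 6499 = 45748085.75.
Change in consumer surplus = 45748085.75 - 50651689 = -4903603.25.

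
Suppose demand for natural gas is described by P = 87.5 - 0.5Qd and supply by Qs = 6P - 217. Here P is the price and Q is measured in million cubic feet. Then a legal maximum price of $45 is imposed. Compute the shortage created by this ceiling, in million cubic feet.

32

Rearranging demand gives Qd = 175 - 2P. In a free market, 175 - 2P = 6P - 217 gives the equilibrium P* = 49, Q* = 77.
Since 45 < 49, the ceiling is binding.
At P = 45: Qd = 175 - 2·45 = 85 and Qs = 6·45 - 217 = 53.
Shortage = Qd - Qs = 85 - 53 = 32.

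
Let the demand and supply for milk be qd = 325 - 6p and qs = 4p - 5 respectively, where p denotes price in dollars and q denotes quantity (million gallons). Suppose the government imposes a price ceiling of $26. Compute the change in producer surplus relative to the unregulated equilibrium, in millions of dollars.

Equilibrium: 325 - 6p = 4p - 5, so 330 = 10p and p* = 33, q* = 127.
Because the ceiling (26) lies below the market-clearing price, it is binding.
At p = 26: qd = 325 - 6·26 = 169 and qs = 4·26 - 5 = 99.
Producer surplus without the control is ½ · (33 - 1.25) · 127 = 2016.125.
With the ceiling, producers sell 99 units at 26, so PS = ½ · (26 - 1.25) · 99 = 1225.125.
Change in producer surplus = 1225.125 - 2016.125 = -791.

-791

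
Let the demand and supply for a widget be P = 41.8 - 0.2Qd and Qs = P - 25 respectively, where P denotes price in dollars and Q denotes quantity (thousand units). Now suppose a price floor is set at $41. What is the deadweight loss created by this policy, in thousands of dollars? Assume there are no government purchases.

60

Rearranging demand gives Qd = 209 - 5P. In a free market, 209 - 5P = P - 25 gives the equilibrium P* = 39, Q* = 14.
Since 41 > 39, the floor is binding.
At P = 41: Qd = 209 - 5·41 = 4 and Qs = 41 - 25 = 16.
Quantity traded falls to 4. At Q = 4 the demand price is (209 - 4)/5 = 41 and the supply price is 25 + 4 = 29.
Deadweight loss = ½ · (41 - 29) · (14 - 4) = ½ · 12 · 10 = 60.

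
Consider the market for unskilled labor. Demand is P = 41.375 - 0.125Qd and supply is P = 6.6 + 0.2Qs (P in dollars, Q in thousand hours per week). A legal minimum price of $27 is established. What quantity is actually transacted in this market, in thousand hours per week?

107

Rearranging demand gives Qd = 331 - 8P; rearranging supply gives Qs = 5P - 33. Equilibrium: 331 - 8P = 5P - 33, so 364 = 13P and P* = 28, Q* = 107.
The floor of 27 is below the equilibrium price 28, so it is not binding; the market clears at P* = 28, Q* = 107.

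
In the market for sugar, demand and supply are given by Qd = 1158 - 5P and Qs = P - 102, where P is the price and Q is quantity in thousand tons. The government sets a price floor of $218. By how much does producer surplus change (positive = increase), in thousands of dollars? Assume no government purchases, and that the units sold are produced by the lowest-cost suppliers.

Equilibrium: 1158 - 5P = P - 102, so 1260 = 6P and P* = 210, Q* = 108.
Because the floor (218) lies above the market-clearing price, it is binding.
At P = 218: Qd = 1158 - 5·218 = 68 and Qs = 218 - 102 = 116.
Producer surplus without the control is ½ · (210 - 102) · 108 = 5832.
With the floor, 68 units are sold at 218. The supply price at Q = 68 is 170, so PS = ½ · [(218 - 102) + (218 - 170)] · 68 = 5576.
Change in producer surplus = 5576 - 5832 = -256.

-256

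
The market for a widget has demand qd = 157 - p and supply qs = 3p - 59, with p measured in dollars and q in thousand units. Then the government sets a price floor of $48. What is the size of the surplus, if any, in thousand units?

0

Without the control the market clears where 157 - p = 3p - 59, i.e. p* = 54 and q* = 103.
The floor of 48 is below the equilibrium price 54, so it is not binding; the market clears at p* = 54, q* = 103.
Since the control does not bind, there is no surplus.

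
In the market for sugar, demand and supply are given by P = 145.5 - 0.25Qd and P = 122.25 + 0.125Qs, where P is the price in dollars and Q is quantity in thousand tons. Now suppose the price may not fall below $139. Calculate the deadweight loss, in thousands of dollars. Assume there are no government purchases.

243

Rearranging demand gives Qd = 582 - 4P; rearranging supply gives Qs = 8P - 978. In a free market, 582 - 4P = 8P - 978 gives the equilibrium P* = 130, Q* = 62.
Since 139 > 130, the floor is binding.
At P = 139: Qd = 582 - 4·139 = 26 and Qs = 8·139 - 978 = 134.
Quantity traded falls to 26. At Q = 26 the demand price is (582 - 26)/4 = 139 and the supply price is (978 + 26)/8 = 125.5.
Deadweight loss = ½ · (139 - 125.5) · (62 - 26) = ½ · 13.5 · 36 = 243.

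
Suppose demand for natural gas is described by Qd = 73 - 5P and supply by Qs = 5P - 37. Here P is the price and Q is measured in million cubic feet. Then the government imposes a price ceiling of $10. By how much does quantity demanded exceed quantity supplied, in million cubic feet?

10

Equilibrium: 73 - 5P = 5P - 37, so 110 = 10P and P* = 11, Q* = 18.
The ceiling of 10 is below the equilibrium price 11, so it binds.
At P = 10: Qd = 73 - 5·10 = 23 and Qs = 5·10 - 37 = 13.
Shortage = Qd - Qs = 23 - 13 = 10.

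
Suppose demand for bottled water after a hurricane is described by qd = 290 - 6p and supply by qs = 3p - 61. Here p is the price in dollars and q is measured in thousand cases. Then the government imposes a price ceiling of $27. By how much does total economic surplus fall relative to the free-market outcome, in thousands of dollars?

Equilibrium: 290 - 6p = 3p - 61, so 351 = 9p and p* = 39, q* = 56.
The ceiling of 27 is below the equilibrium price 39, so it binds.
At p = 27: qd = 290 - 6·27 = 128 and qs = 3·27 - 61 = 20.
Quantity traded falls to 20. At q = 20 the demand price is (290 - 20)/6 = 45 and the supply price is (61 + 20)/3 = 27.
Deadweight loss = ½ · (45 - 27) · (56 - 20) = ½ · 18 · 36 = 324.

324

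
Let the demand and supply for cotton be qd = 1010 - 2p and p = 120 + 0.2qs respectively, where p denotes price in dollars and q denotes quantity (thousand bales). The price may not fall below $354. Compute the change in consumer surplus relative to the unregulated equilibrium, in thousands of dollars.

-52824

Rearranging supply gives qs = 5p - 600. In a free market, 1010 - 2p = 5p - 600 gives the equilibrium p* = 230, q* = 550.
The floor of 354 is above the equilibrium price 230, so it binds.
At p = 354: qd = 1010 - 2·354 = 302 and qs = 5·354 - 600 = 1170.
Consumer surplus without the control is ½ · (505 - 230) · 550 = 75625.
With the floor, consumers buy 302 units at 354, so CS = ½ · (505 - 354) · 302 = 22801.
Change in consumer surplus = 22801 - 75625 = -52824.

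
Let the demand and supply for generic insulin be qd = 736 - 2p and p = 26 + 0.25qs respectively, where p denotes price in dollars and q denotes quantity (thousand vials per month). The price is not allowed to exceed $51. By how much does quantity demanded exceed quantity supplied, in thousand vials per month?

Rearranging supply gives qs = 4p - 104. Without the control the market clears where 736 - 2p = 4p - 104, i.e. p* = 140 and q* = 456.
Since 51 < 140, the ceiling is binding.
At p = 51: qd = 736 - 2·51 = 634 and qs = 4·51 - 104 = 100.
Shortage = qd - qs = 634 - 100 = 534.

534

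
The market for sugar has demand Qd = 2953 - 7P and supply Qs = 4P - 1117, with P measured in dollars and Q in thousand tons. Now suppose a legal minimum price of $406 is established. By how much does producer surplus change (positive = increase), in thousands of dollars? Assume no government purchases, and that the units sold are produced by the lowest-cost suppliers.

-3942

Equilibrium: 2953 - 7P = 4P - 1117, so 4070 = 11P and P* = 370, Q* = 363.
Since 406 > 370, the floor is binding.
At P = 406: Qd = 2953 - 7·406 = 111 and Qs = 4·406 - 1117 = 507.
Producer surplus without the control is ½ · (370 - 279.25) · 363 = 16471.125.
With the floor, 111 units are sold at 406. The supply price at Q = 111 is 307, so PS = ½ · [(406 - 279.25) + (406 - 307)] · 111 = 12529.125.
Change in producer surplus = 12529.125 - 16471.125 = -3942.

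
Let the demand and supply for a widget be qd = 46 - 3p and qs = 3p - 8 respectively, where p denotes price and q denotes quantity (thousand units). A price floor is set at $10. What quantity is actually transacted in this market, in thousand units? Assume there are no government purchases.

16

Equilibrium: 46 - 3p = 3p - 8, so 54 = 6p and p* = 9, q* = 19.
Since 10 > 9, the floor is binding.
At p = 10: qd = 46 - 3·10 = 16 and qs = 3·10 - 8 = 22.
The quantity actually transacted is the short side, demand: 16.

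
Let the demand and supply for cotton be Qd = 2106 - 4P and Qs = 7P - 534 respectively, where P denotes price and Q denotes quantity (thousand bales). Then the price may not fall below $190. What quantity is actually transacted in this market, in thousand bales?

Setting quantity demanded equal to quantity supplied, 2106 - 4P = 7P - 534, gives P* = 240 and Q* = 1146.
The floor of 190 is below the equilibrium price 240, so it is not binding; the market clears at P* = 240, Q* = 1146.

1146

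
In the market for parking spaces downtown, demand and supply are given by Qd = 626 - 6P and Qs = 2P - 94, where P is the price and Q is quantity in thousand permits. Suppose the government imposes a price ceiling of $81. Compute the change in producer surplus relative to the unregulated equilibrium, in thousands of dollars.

-693

Equilibrium: 626 - 6P = 2P - 94, so 720 = 8P and P* = 90, Q* = 86.
Because the ceiling (81) lies below the market-clearing price, it is binding.
At P = 81: Qd = 626 - 6·81 = 140 and Qs = 2·81 - 94 = 68.
Producer surplus without the control is ½ · (90 - 47) · 86 = 1849.
With the ceiling, producers sell 68 units at 81, so PS = ½ · (81 - 47) · 68 = 1156.
Change in producer surplus = 1156 - 1849 = -693.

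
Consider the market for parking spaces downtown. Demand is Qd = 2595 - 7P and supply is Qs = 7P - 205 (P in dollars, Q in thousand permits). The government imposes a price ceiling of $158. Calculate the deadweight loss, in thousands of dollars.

Without the control the market clears where 2595 - 7P = 7P - 205, i.e. P* = 200 and Q* = 1195.
The ceiling of 158 is below the equilibrium price 200, so it binds.
At P = 158: Qd = 2595 - 7·158 = 1489 and Qs = 7·158 - 205 = 901.
Quantity traded falls to 901. At Q = 901 the demand price is (2595 - 901)/7 = 242 and the supply price is (205 + 901)/7 = 158.
Deadweight loss = ½ · (242 - 158) · (1195 - 901) = ½ · 84 · 294 = 12348.

12348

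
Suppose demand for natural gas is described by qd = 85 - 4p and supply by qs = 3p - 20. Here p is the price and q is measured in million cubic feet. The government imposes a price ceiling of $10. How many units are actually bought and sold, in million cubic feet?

10

Without the control the market clears where 85 - 4p = 3p - 20, i.e. p* = 15 and q* = 25.
Because the ceiling (10) lies below the market-clearing price, it is binding.
At p = 10: qd = 85 - 4·10 = 45 and qs = 3·10 - 20 = 10.
The quantity actually transacted is the short side, supply: 10.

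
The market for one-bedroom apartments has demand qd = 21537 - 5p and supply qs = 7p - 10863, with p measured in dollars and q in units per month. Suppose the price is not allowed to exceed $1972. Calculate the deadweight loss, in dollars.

4451865.6

Equilibrium: 21537 - 5p = 7p - 10863, so 32400 = 12p and p* = 2700, q* = 8037.
Because the ceiling (1972) lies below the market-clearing price, it is binding.
At p = 1972: qd = 21537 - 5·1972 = 11677 and qs = 7·1972 - 10863 = 2941.
Quantity traded falls to 2941. At q = 2941 the demand price is (21537 - 2941)/5 = 3719.2 and the supply price is (10863 + 2941)/7 = 1972.
Deadweight loss = ½ · (3719.2 - 1972) · (8037 - 2941) = ½ · 1747.2 · 5096 = 4451865.6.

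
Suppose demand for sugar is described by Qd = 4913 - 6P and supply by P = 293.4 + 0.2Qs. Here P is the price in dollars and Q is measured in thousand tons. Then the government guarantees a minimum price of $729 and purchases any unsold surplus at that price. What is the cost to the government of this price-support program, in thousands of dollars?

1194831

Rearranging supply gives Qs = 5P - 1467. Setting quantity demanded equal to quantity supplied, 4913 - 6P = 5P - 1467, gives P* = 580 and Q* = 1433.
The floor of 729 is above the equilibrium price 580, so it binds.
At P = 729: Qd = 4913 - 6·729 = 539 and Qs = 5·729 - 1467 = 2178.
Surplus = Qs - Qd = 1639.
Government expenditure = surplus × support price = 1639 × 729 = 1194831.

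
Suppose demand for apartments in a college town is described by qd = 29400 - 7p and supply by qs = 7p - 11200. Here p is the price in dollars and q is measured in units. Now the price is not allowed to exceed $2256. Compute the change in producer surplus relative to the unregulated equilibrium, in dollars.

Equilibrium: 29400 - 7p = 7p - 11200, so 40600 = 14p and p* = 2900, q* = 9100.
Since 2256 < 2900, the ceiling is binding.
At p = 2256: qd = 29400 - 7·2256 = 13608 and qs = 7·2256 - 11200 = 4592.
Producer surplus without the control is ½ · (2900 - 1600) · 9100 = 5915000.
With the ceiling, producers sell 4592 units at 2256, so PS = ½ · (2256 - 1600) · 4592 = 1506176.
Change in producer surplus = 1506176 - 5915000 = -4408824.

-4408824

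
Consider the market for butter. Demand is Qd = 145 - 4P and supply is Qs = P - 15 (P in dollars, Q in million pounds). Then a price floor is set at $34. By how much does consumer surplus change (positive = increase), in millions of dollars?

Equilibrium: 145 - 4P = P - 15, so 160 = 5P and P* = 32, Q* = 17.
The floor of 34 is above the equilibrium price 32, so it binds.
At P = 34: Qd = 145 - 4·34 = 9 and Qs = 34 - 15 = 19.
Consumer surplus without the control is ½ · (36.25 - 32) · 17 = 36.125.
With the floor, consumers buy 9 units at 34, so CS = ½ · (36.25 - 34) · 9 = 10.125.
Change in consumer surplus = 10.125 - 36.125 = -26.

-26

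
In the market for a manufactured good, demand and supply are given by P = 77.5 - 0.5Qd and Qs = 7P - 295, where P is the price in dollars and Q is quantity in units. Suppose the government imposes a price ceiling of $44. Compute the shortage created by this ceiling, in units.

54

Rearranging demand gives Qd = 155 - 2P. In a free market, 155 - 2P = 7P - 295 gives the equilibrium P* = 50, Q* = 55.
Because the ceiling (44) lies below the market-clearing price, it is binding.
At P = 44: Qd = 155 - 2·44 = 67 and Qs = 7·44 - 295 = 13.
Shortage = Qd - Qs = 67 - 13 = 54.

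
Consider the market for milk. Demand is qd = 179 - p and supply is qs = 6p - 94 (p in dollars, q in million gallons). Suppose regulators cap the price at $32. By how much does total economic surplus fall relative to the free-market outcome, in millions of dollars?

1029

Equilibrium: 179 - p = 6p - 94, so 273 = 7p and p* = 39, q* = 140.
Because the ceiling (32) lies below the market-clearing price, it is binding.
At p = 32: qd = 179 - 32 = 147 and qs = 6·32 - 94 = 98.
Quantity traded falls to 98. At q = 98 the demand price is 179 - 98 = 81 and the supply price is (94 + 98)/6 = 32.
Deadweight loss = ½ · (81 - 32) · (140 - 98) = ½ · 49 · 42 = 1029.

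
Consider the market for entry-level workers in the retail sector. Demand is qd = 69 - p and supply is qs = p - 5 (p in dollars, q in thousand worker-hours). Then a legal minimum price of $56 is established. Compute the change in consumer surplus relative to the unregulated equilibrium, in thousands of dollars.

Setting quantity demanded equal to quantity supplied, 69 - p = p - 5, gives p* = 37 and q* = 32.
The floor of 56 is above the equilibrium price 37, so it binds.
At p = 56: qd = 69 - 56 = 13 and qs = 56 - 5 = 51.
Consumer surplus without the control is ½ · (69 - 37) · 32 = 512.
With the floor, consumers buy 13 units at 56, so CS = ½ · (69 - 56) · 13 = 84.5.
Change in consumer surplus = 84.5 - 512 = -427.5.

-427.5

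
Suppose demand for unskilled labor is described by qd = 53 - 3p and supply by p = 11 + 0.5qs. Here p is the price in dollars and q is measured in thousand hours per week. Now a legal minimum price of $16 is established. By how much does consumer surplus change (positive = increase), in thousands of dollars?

Rearranging supply gives qs = 2p - 22. Without the control the market clears where 53 - 3p = 2p - 22, i.e. p* = 15 and q* = 8.
The floor of 16 is above the equilibrium price 15, so it binds.
At p = 16: qd = 53 - 3·16 = 5 and qs = 2·16 - 22 = 10.
Consumer surplus without the control is ½ · (53/3 - 15) · 8 = 32/3.
With the floor, consumers buy 5 units at 16, so CS = ½ · (53/3 - 16) · 5 = 25/6.
Change in consumer surplus = 25/6 - 32/3 = -6.5.

-6.5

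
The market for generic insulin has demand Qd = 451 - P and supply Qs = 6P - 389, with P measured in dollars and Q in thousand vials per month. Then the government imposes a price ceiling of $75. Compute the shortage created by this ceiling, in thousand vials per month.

315

Setting quantity demanded equal to quantity supplied, 451 - P = 6P - 389, gives P* = 120 and Q* = 331.
The ceiling of 75 is below the equilibrium price 120, so it binds.
At P = 75: Qd = 451 - 75 = 376 and Qs = 6·75 - 389 = 61.
Shortage = Qd - Qs = 376 - 61 = 315.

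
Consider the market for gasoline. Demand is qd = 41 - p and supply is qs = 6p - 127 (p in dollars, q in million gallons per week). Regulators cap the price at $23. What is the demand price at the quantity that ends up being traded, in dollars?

30

Setting quantity demanded equal to quantity supplied, 41 - p = 6p - 127, gives p* = 24 and q* = 17.
Because the ceiling (23) lies below the market-clearing price, it is binding.
At p = 23: qd = 41 - 23 = 18 and qs = 6·23 - 127 = 11.
Only 11 units reach the market. On the demand curve, the marginal buyer's willingness to pay at q = 11 is (41 - 11) = 30.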